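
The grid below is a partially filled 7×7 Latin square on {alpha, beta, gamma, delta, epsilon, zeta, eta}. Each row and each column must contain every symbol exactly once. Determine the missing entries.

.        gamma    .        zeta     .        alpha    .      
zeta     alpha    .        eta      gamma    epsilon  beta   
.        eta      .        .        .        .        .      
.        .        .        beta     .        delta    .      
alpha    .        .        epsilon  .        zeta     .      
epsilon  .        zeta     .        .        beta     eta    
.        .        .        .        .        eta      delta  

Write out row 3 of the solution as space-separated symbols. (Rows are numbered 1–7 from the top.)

At row 1, column 7: row 1 has {alpha,gamma,zeta}; column 7 has {beta,delta,eta}; that leaves epsilon.
At row 2, column 3: row 2 has {alpha,beta,gamma,epsilon,zeta,eta}; column 3 has {zeta}; that leaves delta.
At row 3, column 6: row 3 has {eta}; column 6 has {alpha,beta,delta,epsilon,zeta,eta}; that leaves gamma.
At row 5, column 7: row 5 has {alpha,epsilon,zeta}; column 7 has {beta,delta,epsilon,eta}; that leaves gamma.
At row 6, column 2: row 6 has {beta,epsilon,zeta,eta}; column 2 has {alpha,gamma,eta}; that leaves delta.
At row 6, column 5: row 6 has {beta,delta,epsilon,zeta,eta}; column 5 has {gamma}; that leaves alpha.
At row 5, column 2: row 5 has {alpha,gamma,epsilon,zeta}; column 2 has {alpha,gamma,delta,eta}; that leaves beta.
At row 5, column 3: row 5 has {alpha,beta,gamma,epsilon,zeta}; column 3 has {delta,zeta}; that leaves eta.
At row 5, column 5: row 5 has {alpha,beta,gamma,epsilon,zeta,eta}; column 5 has {alpha,gamma}; that leaves delta.
At row 6, column 4: row 6 has {alpha,beta,delta,epsilon,zeta,eta}; column 4 has {beta,epsilon,zeta,eta}; that leaves gamma.
At row 7, column 4: row 7 has {delta,eta}; column 4 has {beta,gamma,epsilon,zeta,eta}; that leaves alpha.
At row 1, column 3: row 1 has {alpha,gamma,epsilon,zeta}; column 3 has {delta,zeta,eta}; that leaves beta.
At row 1, column 5: row 1 has {alpha,beta,gamma,epsilon,zeta}; column 5 has {alpha,gamma,delta}; that leaves eta.
At row 3, column 4: row 3 has {gamma,eta}; column 4 has {alpha,beta,gamma,epsilon,zeta,eta}; that leaves delta.
At row 1, column 1: row 1 has {alpha,beta,gamma,epsilon,zeta,eta}; column 1 has {alpha,epsilon,zeta}; that leaves delta.
At row 3, column 1: row 3 has {gamma,delta,eta}; column 1 has {alpha,delta,epsilon,zeta}; that leaves beta.
At row 7, column 1: row 7 has {alpha,delta,eta}; column 1 has {alpha,beta,delta,epsilon,zeta}; that leaves gamma.
At row 7, column 3: row 7 has {alpha,gamma,delta,eta}; column 3 has {beta,delta,zeta,eta}; that leaves epsilon.
At row 3, column 3: row 3 has {beta,gamma,delta,eta}; column 3 has {beta,delta,epsilon,zeta,eta}; that leaves alpha.
At row 3, column 7: row 3 has {alpha,beta,gamma,delta,eta}; column 7 has {beta,gamma,delta,epsilon,eta}; that leaves zeta.
At row 4, column 1: row 4 has {beta,delta}; column 1 has {alpha,beta,gamma,delta,epsilon,zeta}; that leaves eta.
At row 4, column 3: row 4 has {beta,delta,eta}; column 3 has {alpha,beta,delta,epsilon,zeta,eta}; that leaves gamma.
At row 4, column 7: row 4 has {beta,gamma,delta,eta}; column 7 has {beta,gamma,delta,epsilon,zeta,eta}; that leaves alpha.
At row 7, column 2: row 7 has {alpha,gamma,delta,epsilon,eta}; column 2 has {alpha,beta,gamma,delta,eta}; that leaves zeta.
At row 7, column 5: row 7 has {alpha,gamma,delta,epsilon,zeta,eta}; column 5 has {alpha,gamma,delta,eta}; that leaves beta.
At row 3, column 5: row 3 has {alpha,beta,gamma,delta,zeta,eta}; column 5 has {alpha,beta,gamma,delta,eta}; that leaves epsilon.

beta eta alpha delta epsilon gamma zeta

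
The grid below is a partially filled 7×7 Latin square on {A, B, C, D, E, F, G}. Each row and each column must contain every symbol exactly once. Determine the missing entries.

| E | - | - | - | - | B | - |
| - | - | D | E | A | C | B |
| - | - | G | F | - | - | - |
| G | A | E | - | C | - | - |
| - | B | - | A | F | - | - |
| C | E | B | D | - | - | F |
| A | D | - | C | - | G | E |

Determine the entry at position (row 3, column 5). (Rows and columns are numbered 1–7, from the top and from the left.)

E

row 1 has {B,E}; column 4 has {A,C,D,E,F} — only G is left for (r1,c4).
row 1 has {B,E,G}; column 5 has {A,C,F} — only D is left for (r1,c5).
row 2 has {A,B,C,D,E}; column 1 has {A,C,E,G} — only F is left for (r2,c1).
row 2 has {A,B,C,D,E,F}; column 2 has {A,B,D,E} — only G is left for (r2,c2).
row 3 has {F,G}; column 2 has {A,B,D,E,G} — only C is left for (r3,c2).
row 4 has {A,C,E,G}; column 4 has {A,C,D,E,F,G} — only B is left for (r4,c4).
row 4 has {A,B,C,E,G}; column 7 has {B,E,F} — only D is left for (r4,c7).
row 5 has {A,B,F}; column 1 has {A,C,E,F,G} — only D is left for (r5,c1).
row 5 has {A,B,D,F}; column 3 has {B,D,E,G} — only C is left for (r5,c3).
row 5 has {A,B,C,D,F}; column 6 has {B,C,G} — only E is left for (r5,c6).
row 5 has {A,B,C,D,E,F}; column 7 has {B,D,E,F} — only G is left for (r5,c7).
row 6 has {B,C,D,E,F}; column 5 has {A,C,D,F} — only G is left for (r6,c5).
row 6 has {B,C,D,E,F,G}; column 6 has {B,C,E,G} — only A is left for (r6,c6).
row 7 has {A,C,D,E,G}; column 3 has {B,C,D,E,G} — only F is left for (r7,c3).
row 7 has {A,C,D,E,F,G}; column 5 has {A,C,D,F,G} — only B is left for (r7,c5).
row 1 has {B,D,E,G}; column 2 has {A,B,C,D,E,G} — only F is left for (r1,c2).
row 1 has {B,D,E,F,G}; column 3 has {B,C,D,E,F,G} — only A is left for (r1,c3).
row 1 has {A,B,D,E,F,G}; column 7 has {B,D,E,F,G} — only C is left for (r1,c7).
row 3 has {C,F,G}; column 1 has {A,C,D,E,F,G} — only B is left for (r3,c1).
row 3 has {B,C,F,G}; column 5 has {A,B,C,D,F,G} — only E is left for (r3,c5).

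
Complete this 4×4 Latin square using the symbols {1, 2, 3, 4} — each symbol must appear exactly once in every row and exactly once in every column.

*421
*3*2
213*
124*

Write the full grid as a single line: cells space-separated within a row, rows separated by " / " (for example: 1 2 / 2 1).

3 4 2 1 / 4 3 1 2 / 2 1 3 4 / 1 2 4 3

At row 1, column 1: row 1 has {1,2,4}; column 1 has {1,2}; that leaves 3.
At row 2, column 1: row 2 has {2,3}; column 1 has {1,2,3}; that leaves 4.
At row 2, column 3: row 2 has {2,3,4}; column 3 has {2,3,4}; that leaves 1.
At row 3, column 4: row 3 has {1,2,3}; column 4 has {1,2}; that leaves 4.
At row 4, column 4: row 4 has {1,2,4}; column 4 has {1,2,4}; that leaves 3.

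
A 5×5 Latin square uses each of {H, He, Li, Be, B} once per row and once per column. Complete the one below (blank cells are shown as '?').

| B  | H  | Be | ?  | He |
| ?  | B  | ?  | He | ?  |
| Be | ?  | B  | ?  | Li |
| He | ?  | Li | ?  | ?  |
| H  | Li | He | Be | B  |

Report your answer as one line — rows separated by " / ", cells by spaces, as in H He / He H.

B H Be Li He / Li B H He Be / Be He B H Li / He Be Li B H / H Li He Be B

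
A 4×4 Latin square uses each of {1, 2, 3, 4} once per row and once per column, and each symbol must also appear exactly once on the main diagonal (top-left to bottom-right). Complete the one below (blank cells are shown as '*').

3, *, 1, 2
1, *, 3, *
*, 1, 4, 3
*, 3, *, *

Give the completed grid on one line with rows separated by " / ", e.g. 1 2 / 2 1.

row 1 has {1,2,3}; column 2 has {1,3} — only 4 is left for (r1,c2).
row 2 has {1,3}; column 2 has {1,3,4}; the diagonal has {3,4} — only 2 is left for (r2,c2).
row 2 has {1,2,3}; column 4 has {2,3} — only 4 is left for (r2,c4).
row 3 has {1,3,4}; column 1 has {1,3} — only 2 is left for (r3,c1).
row 4 has {3}; column 1 has {1,2,3} — only 4 is left for (r4,c1).
row 4 has {3,4}; column 3 has {1,3,4} — only 2 is left for (r4,c3).
row 4 has {2,3,4}; column 4 has {2,3,4}; the diagonal has {2,3,4} — only 1 is left for (r4,c4).

3 4 1 2 / 1 2 3 4 / 2 1 4 3 / 4 3 2 1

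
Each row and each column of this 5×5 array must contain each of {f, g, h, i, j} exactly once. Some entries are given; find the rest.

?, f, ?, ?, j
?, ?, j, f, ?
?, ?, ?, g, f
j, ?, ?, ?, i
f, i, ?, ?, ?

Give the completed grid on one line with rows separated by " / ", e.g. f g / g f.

g f h i j / i h j f g / h j i g f / j g f h i / f i g j h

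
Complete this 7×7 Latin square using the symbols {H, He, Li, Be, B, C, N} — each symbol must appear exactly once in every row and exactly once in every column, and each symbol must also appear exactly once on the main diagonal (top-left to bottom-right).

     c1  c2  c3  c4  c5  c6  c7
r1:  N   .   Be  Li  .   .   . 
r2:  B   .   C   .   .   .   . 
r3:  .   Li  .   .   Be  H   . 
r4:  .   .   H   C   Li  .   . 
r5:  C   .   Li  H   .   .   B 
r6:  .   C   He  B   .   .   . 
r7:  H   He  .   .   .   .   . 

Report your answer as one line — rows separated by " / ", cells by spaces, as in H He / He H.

N B Be Li C He H / B H C He N Li Be / He Li B N Be H C / Be N H C Li B He / C Be Li H He N B / Li C He B H Be N / H He N Be B C Li

row 3 has {H,Li,Be}; column 1 has {H,B,C,N} — only He is left for (r3,c1).
row 3 has {H,He,Li,Be}; column 3 has {H,He,Li,Be,C}; the diagonal has {C,N} — only B is left for (r3,c3).
row 3 has {H,He,Li,Be,B}; column 4 has {H,Li,B,C} — only N is left for (r3,c4).
row 3 has {H,He,Li,Be,B,N}; column 7 has {B} — only C is left for (r3,c7).
row 4 has {H,Li,C}; column 1 has {H,He,B,C,N} — only Be is left for (r4,c1).
row 5 has {H,Li,B,C}; column 5 has {Li,Be}; the diagonal has {B,C,N} — only He is left for (r5,c5).
row 6 has {He,B,C}; column 1 has {H,He,Be,B,C,N} — only Li is left for (r6,c1).
row 6 has {He,Li,B,C}; column 6 has {H}; the diagonal has {He,B,C,N} — only Be is left for (r6,c6).
row 7 has {H,He}; column 3 has {H,He,Li,Be,B,C} — only N is left for (r7,c3).
row 7 has {H,He,N}; column 4 has {H,Li,B,C,N} — only Be is left for (r7,c4).
row 7 has {H,He,Be,N}; column 7 has {B,C}; the diagonal has {He,Be,B,C,N} — only Li is left for (r7,c7).
row 2 has {B,C}; column 2 has {He,Li,C}; the diagonal has {He,Li,Be,B,C,N} — only H is left for (r2,c2).
row 2 has {H,B,C}; column 4 has {H,Li,Be,B,C,N} — only He is left for (r2,c4).
row 2 has {H,He,B,C}; column 5 has {He,Li,Be} — only N is left for (r2,c5).
row 2 has {H,He,B,C,N}; column 6 has {H,Be} — only Li is left for (r2,c6).
row 2 has {H,He,Li,B,C,N}; column 7 has {Li,B,C} — only Be is left for (r2,c7).
row 5 has {H,He,Li,B,C}; column 6 has {H,Li,Be} — only N is left for (r5,c6).
row 6 has {He,Li,Be,B,C}; column 5 has {He,Li,Be,N} — only H is left for (r6,c5).
row 6 has {H,He,Li,Be,B,C}; column 7 has {Li,Be,B,C} — only N is left for (r6,c7).
row 1 has {Li,Be,N}; column 2 has {H,He,Li,C} — only B is left for (r1,c2).
row 1 has {Li,Be,B,N}; column 5 has {H,He,Li,Be,N} — only C is left for (r1,c5).
row 1 has {Li,Be,B,C,N}; column 6 has {H,Li,Be,N} — only He is left for (r1,c6).
row 1 has {He,Li,Be,B,C,N}; column 7 has {Li,Be,B,C,N} — only H is left for (r1,c7).
row 4 has {H,Li,Be,C}; column 2 has {H,He,Li,B,C} — only N is left for (r4,c2).
row 4 has {H,Li,Be,C,N}; column 6 has {H,He,Li,Be,N} — only B is left for (r4,c6).
row 4 has {H,Li,Be,B,C,N}; column 7 has {H,Li,Be,B,C,N} — only He is left for (r4,c7).
row 5 has {H,He,Li,B,C,N}; column 2 has {H,He,Li,B,C,N} — only Be is left for (r5,c2).
row 7 has {H,He,Li,Be,N}; column 5 has {H,He,Li,Be,C,N} — only B is left for (r7,c5).
row 7 has {H,He,Li,Be,B,N}; column 6 has {H,He,Li,Be,B,N} — only C is left for (r7,c6).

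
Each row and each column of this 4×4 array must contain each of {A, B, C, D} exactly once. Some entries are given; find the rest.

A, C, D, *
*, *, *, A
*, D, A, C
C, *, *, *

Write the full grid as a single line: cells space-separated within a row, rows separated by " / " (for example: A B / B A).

A C D B / D B C A / B D A C / C A B D

At row 1, column 4: row 1 has {A,C,D}; column 4 has {A,C}; that leaves B.
At row 2, column 2: row 2 has {A}; column 2 has {C,D}; that leaves B.
At row 2, column 3: row 2 has {A,B}; column 3 has {A,D}; that leaves C.
At row 3, column 1: row 3 has {A,C,D}; column 1 has {A,C}; that leaves B.
At row 4, column 2: row 4 has {C}; column 2 has {B,C,D}; that leaves A.
At row 4, column 3: row 4 has {A,C}; column 3 has {A,C,D}; that leaves B.
At row 4, column 4: row 4 has {A,B,C}; column 4 has {A,B,C}; that leaves D.
At row 2, column 1: row 2 has {A,B,C}; column 1 has {A,B,C}; that leaves D.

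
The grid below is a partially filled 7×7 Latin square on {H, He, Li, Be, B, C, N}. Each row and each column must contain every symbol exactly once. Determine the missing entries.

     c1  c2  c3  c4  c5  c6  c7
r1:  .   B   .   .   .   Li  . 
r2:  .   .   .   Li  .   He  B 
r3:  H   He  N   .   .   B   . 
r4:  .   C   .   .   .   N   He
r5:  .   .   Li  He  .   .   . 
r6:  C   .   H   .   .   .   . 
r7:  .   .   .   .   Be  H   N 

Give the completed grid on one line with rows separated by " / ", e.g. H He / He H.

Be B He N C Li H / N Be C Li H He B / H He N Be Li B C / Li C Be H B N He / B H Li He N C Be / C N H B He Be Li / He Li B C Be H N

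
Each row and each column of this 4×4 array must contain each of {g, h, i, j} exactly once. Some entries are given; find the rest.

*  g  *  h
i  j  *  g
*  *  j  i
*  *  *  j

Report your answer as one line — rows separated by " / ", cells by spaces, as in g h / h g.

j g i h / i j h g / g h j i / h i g j

(r1,c1): row 1 has {g,h}; column 1 has {i}, so it must be j.
(r1,c3): row 1 has {g,h,j}; column 3 has {j}, so it must be i.
(r2,c3): row 2 has {g,i,j}; column 3 has {i,j}, so it must be h.
(r3,c2): row 3 has {i,j}; column 2 has {g,j}, so it must be h.
(r4,c2): row 4 has {j}; column 2 has {g,h,j}, so it must be i.
(r4,c3): row 4 has {i,j}; column 3 has {h,i,j}, so it must be g.
(r3,c1): row 3 has {h,i,j}; column 1 has {i,j}, so it must be g.
(r4,c1): row 4 has {g,i,j}; column 1 has {g,i,j}, so it must be h.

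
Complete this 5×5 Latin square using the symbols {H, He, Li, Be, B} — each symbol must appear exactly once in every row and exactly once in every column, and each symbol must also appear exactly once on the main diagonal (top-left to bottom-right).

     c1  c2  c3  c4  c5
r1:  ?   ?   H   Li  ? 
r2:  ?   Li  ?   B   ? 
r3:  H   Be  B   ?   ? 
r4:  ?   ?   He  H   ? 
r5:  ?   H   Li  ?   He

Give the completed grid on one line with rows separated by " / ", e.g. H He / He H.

At row 1, column 1: row 1 has {H,Li}; column 1 has {H}; the diagonal has {H,He,Li,B}; that leaves Be.
At row 1, column 5: row 1 has {H,Li,Be}; column 5 has {He}; that leaves B.
At row 2, column 1: row 2 has {Li,B}; column 1 has {H,Be}; that leaves He.
At row 2, column 3: row 2 has {He,Li,B}; column 3 has {H,He,Li,B}; that leaves Be.
At row 2, column 5: row 2 has {He,Li,Be,B}; column 5 has {He,B}; that leaves H.
At row 3, column 4: row 3 has {H,Be,B}; column 4 has {H,Li,B}; that leaves He.
At row 3, column 5: row 3 has {H,He,Be,B}; column 5 has {H,He,B}; that leaves Li.
At row 4, column 2: row 4 has {H,He}; column 2 has {H,Li,Be}; that leaves B.
At row 4, column 5: row 4 has {H,He,B}; column 5 has {H,He,Li,B}; that leaves Be.
At row 5, column 1: row 5 has {H,He,Li}; column 1 has {H,He,Be}; that leaves B.
At row 5, column 4: row 5 has {H,He,Li,B}; column 4 has {H,He,Li,B}; that leaves Be.
At row 1, column 2: row 1 has {H,Li,Be,B}; column 2 has {H,Li,Be,B}; that leaves He.
At row 4, column 1: row 4 has {H,He,Be,B}; column 1 has {H,He,Be,B}; that leaves Li.

Be He H Li B / He Li Be B H / H Be B He Li / Li B He H Be / B H Li Be He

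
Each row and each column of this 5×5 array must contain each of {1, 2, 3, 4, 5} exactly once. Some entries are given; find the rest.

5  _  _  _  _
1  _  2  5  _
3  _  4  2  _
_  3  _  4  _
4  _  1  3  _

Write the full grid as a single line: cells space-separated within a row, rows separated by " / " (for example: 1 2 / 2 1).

5 2 3 1 4 / 1 4 2 5 3 / 3 1 4 2 5 / 2 3 5 4 1 / 4 5 1 3 2

(r1,c3) = 3
(r1,c4) = 1
(r2,c2) = 4
(r2,c5) = 3
(r4,c1) = 2
(r4,c3) = 5
(r4,c5) = 1
(r1,c2) = 2
(r1,c5) = 4
(r3,c5) = 5
(r5,c2) = 5
(r5,c5) = 2
(r3,c2) = 1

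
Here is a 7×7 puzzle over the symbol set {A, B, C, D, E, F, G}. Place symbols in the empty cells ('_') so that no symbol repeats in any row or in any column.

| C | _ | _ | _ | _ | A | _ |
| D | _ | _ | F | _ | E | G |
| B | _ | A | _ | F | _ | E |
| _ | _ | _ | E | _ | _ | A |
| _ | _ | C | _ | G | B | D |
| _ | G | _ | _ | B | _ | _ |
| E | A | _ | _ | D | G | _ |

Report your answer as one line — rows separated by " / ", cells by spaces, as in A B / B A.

C F G D E A B / D C B F A E G / B D A G F C E / G B D E C F A / F E C A G B D / A G E C B D F / E A F B D G C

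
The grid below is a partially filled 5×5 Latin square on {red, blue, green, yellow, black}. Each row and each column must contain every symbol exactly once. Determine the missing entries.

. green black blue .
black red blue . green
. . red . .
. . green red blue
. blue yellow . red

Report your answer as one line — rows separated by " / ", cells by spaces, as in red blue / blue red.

red green black blue yellow / black red blue yellow green / blue yellow red green black / yellow black green red blue / green blue yellow black red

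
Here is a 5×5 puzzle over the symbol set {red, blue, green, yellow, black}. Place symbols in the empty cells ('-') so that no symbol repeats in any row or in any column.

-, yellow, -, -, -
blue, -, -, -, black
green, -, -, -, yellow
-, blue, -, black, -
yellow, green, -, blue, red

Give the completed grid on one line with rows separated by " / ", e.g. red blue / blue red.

black yellow red green blue / blue red green yellow black / green black blue red yellow / red blue yellow black green / yellow green black blue red

At row 2, column 2: row 2 has {blue,black}; column 2 has {blue,green,yellow}; that leaves red.
At row 3, column 2: row 3 has {green,yellow}; column 2 has {red,blue,green,yellow}; that leaves black.
At row 3, column 4: row 3 has {green,yellow,black}; column 4 has {blue,black}; that leaves red.
At row 4, column 1: row 4 has {blue,black}; column 1 has {blue,green,yellow}; that leaves red.
At row 4, column 5: row 4 has {red,blue,black}; column 5 has {red,yellow,black}; that leaves green.
At row 5, column 3: row 5 has {red,blue,green,yellow}; column 3 is empty so far; that leaves black.
At row 1, column 1: row 1 has {yellow}; column 1 has {red,blue,green,yellow}; that leaves black.
At row 1, column 4: row 1 has {yellow,black}; column 4 has {red,blue,black}; that leaves green.
At row 1, column 5: row 1 has {green,yellow,black}; column 5 has {red,green,yellow,black}; that leaves blue.
At row 2, column 4: row 2 has {red,blue,black}; column 4 has {red,blue,green,black}; that leaves yellow.
At row 3, column 3: row 3 has {red,green,yellow,black}; column 3 has {black}; that leaves blue.
At row 4, column 3: row 4 has {red,blue,green,black}; column 3 has {blue,black}; that leaves yellow.
At row 1, column 3: row 1 has {blue,green,yellow,black}; column 3 has {blue,yellow,black}; that leaves red.
At row 2, column 3: row 2 has {red,blue,yellow,black}; column 3 has {red,blue,yellow,black}; that leaves green.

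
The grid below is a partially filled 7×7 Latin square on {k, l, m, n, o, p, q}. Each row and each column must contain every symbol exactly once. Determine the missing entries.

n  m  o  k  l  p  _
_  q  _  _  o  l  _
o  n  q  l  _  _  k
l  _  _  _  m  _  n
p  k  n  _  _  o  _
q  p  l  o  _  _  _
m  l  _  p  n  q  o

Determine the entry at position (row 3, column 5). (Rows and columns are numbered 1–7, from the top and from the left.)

p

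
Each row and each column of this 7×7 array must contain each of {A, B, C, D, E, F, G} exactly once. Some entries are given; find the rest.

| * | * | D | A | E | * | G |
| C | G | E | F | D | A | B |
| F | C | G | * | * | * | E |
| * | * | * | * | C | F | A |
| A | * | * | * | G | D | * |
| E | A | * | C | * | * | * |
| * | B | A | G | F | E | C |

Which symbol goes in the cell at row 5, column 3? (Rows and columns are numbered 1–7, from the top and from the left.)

C

(r1,c1) = B
(r1,c2) = F
(r1,c6) = C
(r3,c6) = B
(r4,c3) = B
(r5,c2) = E
(r5,c4) = B
(r5,c7) = F
(r6,c3) = F
(r6,c5) = B
(r6,c6) = G
(r6,c7) = D
(r7,c1) = D
(r3,c4) = D
(r3,c5) = A
(r4,c1) = G
(r4,c2) = D
(r4,c4) = E
(r5,c3) = C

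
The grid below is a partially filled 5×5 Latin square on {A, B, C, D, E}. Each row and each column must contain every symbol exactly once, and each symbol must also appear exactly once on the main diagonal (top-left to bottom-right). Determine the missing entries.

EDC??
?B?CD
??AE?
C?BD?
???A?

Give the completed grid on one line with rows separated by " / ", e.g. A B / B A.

E D C B A / A B E C D / D C A E B / C A B D E / B E D A C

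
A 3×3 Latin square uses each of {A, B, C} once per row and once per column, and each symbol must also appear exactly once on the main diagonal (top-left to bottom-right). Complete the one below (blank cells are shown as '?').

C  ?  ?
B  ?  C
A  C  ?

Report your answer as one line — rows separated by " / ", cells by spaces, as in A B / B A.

At row 2, column 2: row 2 has {B,C}; column 2 has {C}; the diagonal has {C}; that leaves A.
At row 3, column 3: row 3 has {A,C}; column 3 has {C}; the diagonal has {A,C}; that leaves B.
At row 1, column 2: row 1 has {C}; column 2 has {A,C}; that leaves B.
At row 1, column 3: row 1 has {B,C}; column 3 has {B,C}; that leaves A.

C B A / B A C / A C B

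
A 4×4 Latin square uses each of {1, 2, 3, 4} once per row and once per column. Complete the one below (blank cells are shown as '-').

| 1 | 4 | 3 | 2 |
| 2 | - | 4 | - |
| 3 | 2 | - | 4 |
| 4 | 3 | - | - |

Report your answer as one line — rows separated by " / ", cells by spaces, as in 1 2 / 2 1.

1 4 3 2 / 2 1 4 3 / 3 2 1 4 / 4 3 2 1

(r2,c2) = 1
(r2,c4) = 3
(r3,c3) = 1
(r4,c3) = 2
(r4,c4) = 1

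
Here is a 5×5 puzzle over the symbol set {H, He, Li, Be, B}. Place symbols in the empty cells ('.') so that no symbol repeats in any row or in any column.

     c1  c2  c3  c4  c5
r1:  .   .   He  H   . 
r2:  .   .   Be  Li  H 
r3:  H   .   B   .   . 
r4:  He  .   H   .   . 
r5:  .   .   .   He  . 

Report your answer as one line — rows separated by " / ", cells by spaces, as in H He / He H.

Li B He H Be / B He Be Li H / H Li B Be He / He Be H B Li / Be H Li He B

(r2,c1) = B
(r2,c2) = He
(r3,c4) = Be
(r4,c4) = B
(r5,c3) = Li
(r3,c2) = Li
(r3,c5) = He
(r4,c2) = Be
(r4,c5) = Li
(r5,c1) = Be
(r5,c5) = B
(r1,c1) = Li
(r1,c2) = B
(r1,c5) = Be
(r5,c2) = H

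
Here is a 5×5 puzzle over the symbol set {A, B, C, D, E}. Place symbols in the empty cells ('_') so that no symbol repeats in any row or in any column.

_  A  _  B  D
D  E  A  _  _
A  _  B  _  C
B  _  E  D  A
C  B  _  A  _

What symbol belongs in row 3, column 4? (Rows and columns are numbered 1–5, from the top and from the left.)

(r1,c1): row 1 has {A,B,D}; column 1 has {A,B,C,D}, so it must be E.
(r1,c3): row 1 has {A,B,D,E}; column 3 has {A,B,E}, so it must be C.
(r2,c4): row 2 has {A,D,E}; column 4 has {A,B,D}, so it must be C.
(r2,c5): row 2 has {A,C,D,E}; column 5 has {A,C,D}, so it must be B.
(r3,c2): row 3 has {A,B,C}; column 2 has {A,B,E}, so it must be D.
(r3,c4): row 3 has {A,B,C,D}; column 4 has {A,B,C,D}, so it must be E.

E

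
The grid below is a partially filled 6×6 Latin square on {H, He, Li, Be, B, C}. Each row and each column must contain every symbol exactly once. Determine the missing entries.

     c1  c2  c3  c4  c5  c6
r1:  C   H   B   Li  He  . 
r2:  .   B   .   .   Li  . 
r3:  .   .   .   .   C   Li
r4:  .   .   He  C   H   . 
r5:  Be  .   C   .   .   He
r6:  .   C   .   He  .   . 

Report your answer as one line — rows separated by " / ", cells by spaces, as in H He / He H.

row 1 has {H,He,Li,B,C}; column 6 has {He,Li} — only Be is left for (r1,c6).
row 4 has {H,He,C}; column 6 has {He,Li,Be} — only B is left for (r4,c6).
row 5 has {He,Be,C}; column 2 has {H,B,C} — only Li is left for (r5,c2).
row 5 has {He,Li,Be,C}; column 5 has {H,He,Li,C} — only B is left for (r5,c5).
row 6 has {He,C}; column 5 has {H,He,Li,B,C} — only Be is left for (r6,c5).
row 6 has {He,Be,C}; column 6 has {He,Li,Be,B} — only H is left for (r6,c6).
row 2 has {Li,B}; column 6 has {H,He,Li,Be,B} — only C is left for (r2,c6).
row 4 has {H,He,B,C}; column 1 has {Be,C} — only Li is left for (r4,c1).
row 4 has {H,He,Li,B,C}; column 2 has {H,Li,B,C} — only Be is left for (r4,c2).
row 5 has {He,Li,Be,B,C}; column 4 has {He,Li,C} — only H is left for (r5,c4).
row 6 has {H,He,Be,C}; column 1 has {Li,Be,C} — only B is left for (r6,c1).
row 6 has {H,He,Be,B,C}; column 3 has {He,B,C} — only Li is left for (r6,c3).
row 2 has {Li,B,C}; column 4 has {H,He,Li,C} — only Be is left for (r2,c4).
row 3 has {Li,C}; column 2 has {H,Li,Be,B,C} — only He is left for (r3,c2).
row 3 has {He,Li,C}; column 4 has {H,He,Li,Be,C} — only B is left for (r3,c4).
row 2 has {Li,Be,B,C}; column 3 has {He,Li,B,C} — only H is left for (r2,c3).
row 3 has {He,Li,B,C}; column 1 has {Li,Be,B,C} — only H is left for (r3,c1).
row 3 has {H,He,Li,B,C}; column 3 has {H,He,Li,B,C} — only Be is left for (r3,c3).
row 2 has {H,Li,Be,B,C}; column 1 has {H,Li,Be,B,C} — only He is left for (r2,c1).

C H B Li He Be / He B H Be Li C / H He Be B C Li / Li Be He C H B / Be Li C H B He / B C Li He Be H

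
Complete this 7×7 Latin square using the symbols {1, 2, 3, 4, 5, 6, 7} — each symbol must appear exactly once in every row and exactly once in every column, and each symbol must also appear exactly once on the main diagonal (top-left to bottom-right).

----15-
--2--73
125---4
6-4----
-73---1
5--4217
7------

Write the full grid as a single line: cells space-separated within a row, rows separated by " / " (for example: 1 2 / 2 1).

3 4 7 2 1 5 6 / 4 6 2 1 5 7 3 / 1 2 5 6 7 3 4 / 6 1 4 7 3 2 5 / 2 7 3 5 4 6 1 / 5 3 6 4 2 1 7 / 7 5 1 3 6 4 2

(r2,c1) = 4
(r2,c2) = 6
(r2,c5) = 5
(r5,c1) = 2
(r5,c5) = 4
(r5,c6) = 6
(r6,c2) = 3
(r6,c3) = 6
(r7,c3) = 1
(r7,c7) = 2
(r1,c1) = 3
(r1,c2) = 4
(r1,c3) = 7
(r1,c7) = 6
(r2,c4) = 1
(r3,c6) = 3
(r4,c4) = 7
(r4,c5) = 3
(r4,c6) = 2
(r4,c7) = 5
(r5,c4) = 5
(r7,c2) = 5
(r7,c5) = 6
(r7,c6) = 4
(r1,c4) = 2
(r3,c4) = 6
(r3,c5) = 7
(r4,c2) = 1
(r7,c4) = 3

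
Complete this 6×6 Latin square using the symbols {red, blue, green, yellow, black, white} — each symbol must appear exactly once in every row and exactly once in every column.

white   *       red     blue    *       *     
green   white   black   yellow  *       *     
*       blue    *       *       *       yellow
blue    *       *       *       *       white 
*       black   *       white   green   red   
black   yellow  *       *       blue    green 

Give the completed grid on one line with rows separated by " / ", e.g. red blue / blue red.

white green red blue yellow black / green white black yellow red blue / red blue green black white yellow / blue red yellow green black white / yellow black blue white green red / black yellow white red blue green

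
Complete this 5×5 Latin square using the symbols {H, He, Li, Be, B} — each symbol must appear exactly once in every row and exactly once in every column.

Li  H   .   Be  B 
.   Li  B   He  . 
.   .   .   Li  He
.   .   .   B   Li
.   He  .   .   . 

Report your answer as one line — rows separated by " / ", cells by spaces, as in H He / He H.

Li H He Be B / Be Li B He H / H B Be Li He / He Be H B Li / B He Li H Be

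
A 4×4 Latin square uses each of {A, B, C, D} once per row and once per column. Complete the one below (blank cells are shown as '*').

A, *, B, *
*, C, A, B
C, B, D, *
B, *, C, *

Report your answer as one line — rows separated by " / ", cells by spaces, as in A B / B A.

A D B C / D C A B / C B D A / B A C D

(r1,c2): row 1 has {A,B}; column 2 has {B,C}, so it must be D.
(r1,c4): row 1 has {A,B,D}; column 4 has {B}, so it must be C.
(r2,c1): row 2 has {A,B,C}; column 1 has {A,B,C}, so it must be D.
(r3,c4): row 3 has {B,C,D}; column 4 has {B,C}, so it must be A.
(r4,c2): row 4 has {B,C}; column 2 has {B,C,D}, so it must be A.
(r4,c4): row 4 has {A,B,C}; column 4 has {A,B,C}, so it must be D.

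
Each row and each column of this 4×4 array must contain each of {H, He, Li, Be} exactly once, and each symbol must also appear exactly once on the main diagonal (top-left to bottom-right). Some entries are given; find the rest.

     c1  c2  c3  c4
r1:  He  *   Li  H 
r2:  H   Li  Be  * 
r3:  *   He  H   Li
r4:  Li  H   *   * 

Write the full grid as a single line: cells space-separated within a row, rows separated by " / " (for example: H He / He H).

He Be Li H / H Li Be He / Be He H Li / Li H He Be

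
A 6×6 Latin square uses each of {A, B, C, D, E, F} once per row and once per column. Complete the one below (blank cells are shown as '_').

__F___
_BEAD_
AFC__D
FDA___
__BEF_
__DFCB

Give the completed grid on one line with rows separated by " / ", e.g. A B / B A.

row 2 has {A,B,D,E}; column 1 has {A,F} — only C is left for (r2,c1).
row 2 has {A,B,C,D,E}; column 6 has {B,D} — only F is left for (r2,c6).
row 3 has {A,C,D,F}; column 4 has {A,E,F} — only B is left for (r3,c4).
row 3 has {A,B,C,D,F}; column 5 has {C,D,F} — only E is left for (r3,c5).
row 4 has {A,D,F}; column 4 has {A,B,E,F} — only C is left for (r4,c4).
row 4 has {A,C,D,F}; column 5 has {C,D,E,F} — only B is left for (r4,c5).
row 4 has {A,B,C,D,F}; column 6 has {B,D,F} — only E is left for (r4,c6).
row 5 has {B,E,F}; column 1 has {A,C,F} — only D is left for (r5,c1).
row 6 has {B,C,D,F}; column 1 has {A,C,D,F} — only E is left for (r6,c1).
row 6 has {B,C,D,E,F}; column 2 has {B,D,F} — only A is left for (r6,c2).
row 1 has {F}; column 1 has {A,C,D,E,F} — only B is left for (r1,c1).
row 1 has {B,F}; column 4 has {A,B,C,E,F} — only D is left for (r1,c4).
row 1 has {B,D,F}; column 5 has {B,C,D,E,F} — only A is left for (r1,c5).
row 1 has {A,B,D,F}; column 6 has {B,D,E,F} — only C is left for (r1,c6).
row 5 has {B,D,E,F}; column 2 has {A,B,D,F} — only C is left for (r5,c2).
row 5 has {B,C,D,E,F}; column 6 has {B,C,D,E,F} — only A is left for (r5,c6).
row 1 has {A,B,C,D,F}; column 2 has {A,B,C,D,F} — only E is left for (r1,c2).

B E F D A C / C B E A D F / A F C B E D / F D A C B E / D C B E F A / E A D F C B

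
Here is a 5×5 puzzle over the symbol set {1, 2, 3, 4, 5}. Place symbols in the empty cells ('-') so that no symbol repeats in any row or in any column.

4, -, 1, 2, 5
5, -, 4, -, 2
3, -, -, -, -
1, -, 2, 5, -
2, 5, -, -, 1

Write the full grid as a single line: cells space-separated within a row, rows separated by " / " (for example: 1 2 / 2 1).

4 3 1 2 5 / 5 1 4 3 2 / 3 2 5 1 4 / 1 4 2 5 3 / 2 5 3 4 1

(r1,c2) = 3
(r2,c2) = 1
(r2,c4) = 3
(r3,c3) = 5
(r3,c5) = 4
(r4,c2) = 4
(r4,c5) = 3
(r5,c3) = 3
(r5,c4) = 4
(r3,c2) = 2
(r3,c4) = 1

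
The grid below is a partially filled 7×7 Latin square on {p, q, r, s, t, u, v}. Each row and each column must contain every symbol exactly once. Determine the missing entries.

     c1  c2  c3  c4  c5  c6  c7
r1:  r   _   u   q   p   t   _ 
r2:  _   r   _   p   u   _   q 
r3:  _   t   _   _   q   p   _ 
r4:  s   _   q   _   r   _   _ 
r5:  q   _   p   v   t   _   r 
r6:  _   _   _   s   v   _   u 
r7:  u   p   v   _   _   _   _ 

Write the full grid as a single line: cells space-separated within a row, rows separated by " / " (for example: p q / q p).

r s u q p t v / t r s p u v q / v t r u q p s / s v q t r u p / q u p v t s r / p q t s v r u / u p v r s q t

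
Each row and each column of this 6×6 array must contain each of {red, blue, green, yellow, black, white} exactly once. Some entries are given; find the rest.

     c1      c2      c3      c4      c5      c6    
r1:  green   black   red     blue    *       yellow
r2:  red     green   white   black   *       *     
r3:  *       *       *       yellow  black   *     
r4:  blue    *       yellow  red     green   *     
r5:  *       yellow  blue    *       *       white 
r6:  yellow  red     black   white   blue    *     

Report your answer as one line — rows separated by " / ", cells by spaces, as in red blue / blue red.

green black red blue white yellow / red green white black yellow blue / white blue green yellow black red / blue white yellow red green black / black yellow blue green red white / yellow red black white blue green

At row 1, column 5: row 1 has {red,blue,green,yellow,black}; column 5 has {blue,green,black}; that leaves white.
At row 2, column 5: row 2 has {red,green,black,white}; column 5 has {blue,green,black,white}; that leaves yellow.
At row 2, column 6: row 2 has {red,green,yellow,black,white}; column 6 has {yellow,white}; that leaves blue.
At row 3, column 1: row 3 has {yellow,black}; column 1 has {red,blue,green,yellow}; that leaves white.
At row 3, column 2: row 3 has {yellow,black,white}; column 2 has {red,green,yellow,black}; that leaves blue.
At row 3, column 3: row 3 has {blue,yellow,black,white}; column 3 has {red,blue,yellow,black,white}; that leaves green.
At row 3, column 6: row 3 has {blue,green,yellow,black,white}; column 6 has {blue,yellow,white}; that leaves red.
At row 4, column 2: row 4 has {red,blue,green,yellow}; column 2 has {red,blue,green,yellow,black}; that leaves white.
At row 4, column 6: row 4 has {red,blue,green,yellow,white}; column 6 has {red,blue,yellow,white}; that leaves black.
At row 5, column 1: row 5 has {blue,yellow,white}; column 1 has {red,blue,green,yellow,white}; that leaves black.
At row 5, column 4: row 5 has {blue,yellow,black,white}; column 4 has {red,blue,yellow,black,white}; that leaves green.
At row 5, column 5: row 5 has {blue,green,yellow,black,white}; column 5 has {blue,green,yellow,black,white}; that leaves red.
At row 6, column 6: row 6 has {red,blue,yellow,black,white}; column 6 has {red,blue,yellow,black,white}; that leaves green.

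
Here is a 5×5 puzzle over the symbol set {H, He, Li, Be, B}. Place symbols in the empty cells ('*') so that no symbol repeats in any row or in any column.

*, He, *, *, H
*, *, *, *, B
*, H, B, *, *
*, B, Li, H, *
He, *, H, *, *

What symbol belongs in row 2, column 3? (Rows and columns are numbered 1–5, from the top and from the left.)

He

At row 1, column 3: row 1 has {H,He}; column 3 has {H,Li,B}; that leaves Be.
At row 2, column 3: row 2 has {B}; column 3 has {H,Li,Be,B}; that leaves He.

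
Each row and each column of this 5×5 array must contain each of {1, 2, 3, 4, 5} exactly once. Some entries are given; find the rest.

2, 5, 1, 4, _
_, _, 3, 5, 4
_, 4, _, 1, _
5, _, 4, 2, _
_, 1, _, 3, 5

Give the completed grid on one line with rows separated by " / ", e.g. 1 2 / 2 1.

2 5 1 4 3 / 1 2 3 5 4 / 3 4 5 1 2 / 5 3 4 2 1 / 4 1 2 3 5

Cell (r1,c5): row 1 has {1,2,4,5}; column 5 has {4,5} → 3.
Cell (r2,c1): row 2 has {3,4,5}; column 1 has {2,5} → 1.
Cell (r2,c2): row 2 has {1,3,4,5}; column 2 has {1,4,5} → 2.
Cell (r3,c1): row 3 has {1,4}; column 1 has {1,2,5} → 3.
Cell (r3,c5): row 3 has {1,3,4}; column 5 has {3,4,5} → 2.
Cell (r4,c2): row 4 has {2,4,5}; column 2 has {1,2,4,5} → 3.
Cell (r4,c5): row 4 has {2,3,4,5}; column 5 has {2,3,4,5} → 1.
Cell (r5,c1): row 5 has {1,3,5}; column 1 has {1,2,3,5} → 4.
Cell (r5,c3): row 5 has {1,3,4,5}; column 3 has {1,3,4} → 2.
Cell (r3,c3): row 3 has {1,2,3,4}; column 3 has {1,2,3,4} → 5.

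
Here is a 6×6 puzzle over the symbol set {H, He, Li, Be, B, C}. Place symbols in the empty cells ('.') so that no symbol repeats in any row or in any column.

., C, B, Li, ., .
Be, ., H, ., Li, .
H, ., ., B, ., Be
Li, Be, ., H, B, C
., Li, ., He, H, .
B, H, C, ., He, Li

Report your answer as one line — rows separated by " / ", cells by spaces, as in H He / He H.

He C B Li Be H / Be B H C Li He / H He Li B C Be / Li Be He H B C / C Li Be He H B / B H C Be He Li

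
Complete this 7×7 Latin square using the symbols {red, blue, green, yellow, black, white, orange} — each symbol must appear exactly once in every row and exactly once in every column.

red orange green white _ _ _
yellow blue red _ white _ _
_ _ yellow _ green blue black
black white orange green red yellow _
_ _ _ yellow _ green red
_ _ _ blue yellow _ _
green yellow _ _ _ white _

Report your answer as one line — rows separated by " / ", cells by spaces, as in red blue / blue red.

At row 1, column 6: row 1 has {red,green,white,orange}; column 6 has {blue,green,yellow,white}; that leaves black.
At row 2, column 6: row 2 has {red,blue,yellow,white}; column 6 has {blue,green,yellow,black,white}; that leaves orange.
At row 2, column 7: row 2 has {red,blue,yellow,white,orange}; column 7 has {red,black}; that leaves green.
At row 3, column 2: row 3 has {blue,green,yellow,black}; column 2 has {blue,yellow,white,orange}; that leaves red.
At row 3, column 4: row 3 has {red,blue,green,yellow,black}; column 4 has {blue,green,yellow,white}; that leaves orange.
At row 4, column 7: row 4 has {red,green,yellow,black,white,orange}; column 7 has {red,green,black}; that leaves blue.
At row 5, column 2: row 5 has {red,green,yellow}; column 2 has {red,blue,yellow,white,orange}; that leaves black.
At row 6, column 2: row 6 has {blue,yellow}; column 2 has {red,blue,yellow,black,white,orange}; that leaves green.
At row 6, column 6: row 6 has {blue,green,yellow}; column 6 has {blue,green,yellow,black,white,orange}; that leaves red.
At row 7, column 7: row 7 has {green,yellow,white}; column 7 has {red,blue,green,black}; that leaves orange.
At row 1, column 5: row 1 has {red,green,black,white,orange}; column 5 has {red,green,yellow,white}; that leaves blue.
At row 1, column 7: row 1 has {red,blue,green,black,white,orange}; column 7 has {red,blue,green,black,orange}; that leaves yellow.
At row 2, column 4: row 2 has {red,blue,green,yellow,white,orange}; column 4 has {blue,green,yellow,white,orange}; that leaves black.
At row 3, column 1: row 3 has {red,blue,green,yellow,black,orange}; column 1 has {red,green,yellow,black}; that leaves white.
At row 5, column 5: row 5 has {red,green,yellow,black}; column 5 has {red,blue,green,yellow,white}; that leaves orange.
At row 6, column 1: row 6 has {red,blue,green,yellow}; column 1 has {red,green,yellow,black,white}; that leaves orange.
At row 6, column 7: row 6 has {red,blue,green,yellow,orange}; column 7 has {red,blue,green,yellow,black,orange}; that leaves white.
At row 7, column 4: row 7 has {green,yellow,white,orange}; column 4 has {blue,green,yellow,black,white,orange}; that leaves red.
At row 7, column 5: row 7 has {red,green,yellow,white,orange}; column 5 has {red,blue,green,yellow,white,orange}; that leaves black.
At row 5, column 1: row 5 has {red,green,yellow,black,orange}; column 1 has {red,green,yellow,black,white,orange}; that leaves blue.
At row 5, column 3: row 5 has {red,blue,green,yellow,black,orange}; column 3 has {red,green,yellow,orange}; that leaves white.
At row 6, column 3: row 6 has {red,blue,green,yellow,white,orange}; column 3 has {red,green,yellow,white,orange}; that leaves black.
At row 7, column 3: row 7 has {red,green,yellow,black,white,orange}; column 3 has {red,green,yellow,black,white,orange}; that leaves blue.

red orange green white blue black yellow / yellow blue red black white orange green / white red yellow orange green blue black / black white orange green red yellow blue / blue black white yellow orange green red / orange green black blue yellow red white / green yellow blue red black white orange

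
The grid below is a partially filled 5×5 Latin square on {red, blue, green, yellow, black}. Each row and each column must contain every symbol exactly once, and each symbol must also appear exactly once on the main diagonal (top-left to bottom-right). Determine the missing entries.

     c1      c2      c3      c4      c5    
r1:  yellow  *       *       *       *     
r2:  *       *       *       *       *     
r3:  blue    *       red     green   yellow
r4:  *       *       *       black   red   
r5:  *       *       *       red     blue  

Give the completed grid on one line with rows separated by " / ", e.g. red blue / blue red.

yellow red black blue green / red green blue yellow black / blue black red green yellow / green blue yellow black red / black yellow green red blue

Cell (r1,c4): row 1 has {yellow}; column 4 has {red,green,black} → blue.
Cell (r2,c2): row 2 is empty so far; column 2 is empty so far; the diagonal has {red,blue,yellow,black} → green.
Cell (r2,c4): row 2 has {green}; column 4 has {red,blue,green,black} → yellow.
Cell (r2,c5): row 2 has {green,yellow}; column 5 has {red,blue,yellow} → black.
Cell (r3,c2): row 3 has {red,blue,green,yellow}; column 2 has {green} → black.
Cell (r4,c1): row 4 has {red,black}; column 1 has {blue,yellow} → green.
Cell (r5,c1): row 5 has {red,blue}; column 1 has {blue,green,yellow} → black.
Cell (r5,c2): row 5 has {red,blue,black}; column 2 has {green,black} → yellow.
Cell (r5,c3): row 5 has {red,blue,yellow,black}; column 3 has {red} → green.
Cell (r1,c2): row 1 has {blue,yellow}; column 2 has {green,yellow,black} → red.
Cell (r1,c3): row 1 has {red,blue,yellow}; column 3 has {red,green} → black.
Cell (r1,c5): row 1 has {red,blue,yellow,black}; column 5 has {red,blue,yellow,black} → green.
Cell (r2,c1): row 2 has {green,yellow,black}; column 1 has {blue,green,yellow,black} → red.
Cell (r2,c3): row 2 has {red,green,yellow,black}; column 3 has {red,green,black} → blue.
Cell (r4,c2): row 4 has {red,green,black}; column 2 has {red,green,yellow,black} → blue.
Cell (r4,c3): row 4 has {red,blue,green,black}; column 3 has {red,blue,green,black} → yellow.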